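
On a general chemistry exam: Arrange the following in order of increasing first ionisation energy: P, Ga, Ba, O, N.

N is in period 2, group 15; O is in period 2, group 16; P is in period 3, group 15; Ga is in period 4, group 13; Ba is in period 6, group 2.
Across a period the outer electron is held more tightly (higher IE₁); down a group it sits in a higher shell, more shielded, and comes off more easily.
Neither a single period nor a single group — weigh both effects.
Ga > Ba: relative to Ba, both the across-period and down-group shifts push Ga's first ionization energy up.
P > Ga: both effects reinforce here, so P is clearly the higher of the two.
O > P: both effects reinforce here, so O is clearly the higher of the two.
N > O: this pair runs against the simple trend — see the exception note.
Note the exception: N has a higher first ionization energy than O, contrary to the simple trend — pairing an electron in O's 2p⁴ costs repulsion energy, so O ionizes more easily than half-filled N (2p³).
Tabulated first ionization energy (kJ/mol): N 1402, O 1314, P 1012, Ga 579, Ba 503.
So from lowest to highest: Ba < Ga < P < O < N.

Ba, Ga, P, O, N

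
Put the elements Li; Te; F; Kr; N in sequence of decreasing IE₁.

F > N > Kr > Te > Li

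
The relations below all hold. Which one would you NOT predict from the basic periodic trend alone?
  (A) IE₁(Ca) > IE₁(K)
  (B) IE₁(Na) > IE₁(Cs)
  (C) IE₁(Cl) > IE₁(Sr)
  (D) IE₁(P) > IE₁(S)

(D)

The general trend: IE₁ increases across a period and decreases down a group.
(A) Ca (period 4, group 2) vs K (period 4, group 1): the stated order agrees with the simple trend.
(B) Na (period 3, group 1) vs Cs (period 6, group 1): the stated order agrees with the simple trend.
(C) Cl (period 3, group 17) vs Sr (period 5, group 2): the stated order agrees with the simple trend.
(D) P (period 3, group 15) vs S (period 3, group 16): the stated order contradicts the simple trend.
The exception is (D): S (3p⁴) ionizes more easily than half-filled P (3p³) because the paired 3p electron in S is pushed out by e⁻–e⁻ repulsion.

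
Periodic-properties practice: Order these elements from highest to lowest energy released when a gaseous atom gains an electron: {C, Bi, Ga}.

C > Bi > Ga

EA tends to increase across a period and decrease down a group, though the pattern is less regular than for IE or radius.
These span different periods and groups, so the two trends combine.
Bi > Ga: the two effects oppose for this pair; the across-period effect wins (91 vs 29 kJ/mol).
C > Bi: the two effects oppose for this pair; the down-group effect wins (122 vs 91 kJ/mol).
Tabulated electron affinity (kJ/mol): C 122, Ga 29, Bi 91.
So from highest to lowest: C > Bi > Ga.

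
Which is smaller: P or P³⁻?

P

Forming P³⁻ adds 3 electrons to P. More electron–electron repulsion in the same shell, with unchanged nuclear charge, lets the cloud expand.
An anion is larger than its parent atom: P³⁻ > P.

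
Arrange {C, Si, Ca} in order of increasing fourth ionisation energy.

Si, C, Ca

IE_4 is the cost of taking one more electron from the +3 cation: C³⁺ still has 1 valence electron; Si³⁺ still has 1 valence electron; Ca³⁺ is already 1 electron into the core.
Breaking into a closed-shell core is much more expensive than removing a leftover valence electron — Ca has the largest IE_4 here.
Valence configurations: C³⁺ [He]2s¹, Si³⁺ [Ne]3s¹.
Tabulated IE_4 (kJ/mol): C 6223, Si 4356, Ca 6491.
So the fourth ionization energies run Si < C < Ca.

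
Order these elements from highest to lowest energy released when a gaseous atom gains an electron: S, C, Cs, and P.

S > C > P > Cs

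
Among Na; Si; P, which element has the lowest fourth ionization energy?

Si

After 3 electrons have been removed, what remains? Na³⁺ is already 2 electrons into the core; Si³⁺ still has 1 valence electron; P³⁺ still has 2 valence electrons.
Breaking into a closed-shell core is much more expensive than removing a leftover valence electron — Na has the largest IE_4 here.
Valence configurations: Si³⁺ [Ne]3s¹, P³⁺ [Ne]3s².
Approximate IE_4 values (kJ/mol): Na 9543, Si 4356, P 4964.
Hence IE_4: Si < P < Na.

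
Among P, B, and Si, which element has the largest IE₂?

After 1 electron has been removed, what remains? P⁺ still has 4 valence electrons; B⁺ still has 2 valence electrons; Si⁺ still has 3 valence electrons.
All are still removing valence electrons, so compare the +1 ions as you would atoms: IE_2 generally rises across a period (higher Z_eff) and falls down a group (larger shell), subject to the usual subshell exceptions.
Valence configurations: P⁺ [Ne]3s²3p², B⁺ [He]2s², Si⁺ [Ne]3s²3p¹.
Tabulated IE_2 (kJ/mol): P 1907, B 2427, Si 1577.
Putting it together, IE_2: Si < P < B.

B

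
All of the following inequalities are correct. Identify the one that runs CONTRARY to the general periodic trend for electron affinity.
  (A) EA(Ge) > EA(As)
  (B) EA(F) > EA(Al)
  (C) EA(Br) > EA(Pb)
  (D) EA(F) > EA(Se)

The general trend: electron affinity increases across a period and decreases down a group.
(A) Ge (period 4, group 14) vs As (period 4, group 15): the stated order contradicts the simple trend.
(B) F (period 2, group 17) vs Al (period 3, group 13): the stated order agrees with the simple trend.
(C) Br (period 4, group 17) vs Pb (period 6, group 14): the stated order agrees with the simple trend.
(D) F (period 2, group 17) vs Se (period 4, group 16): the stated order agrees with the simple trend.
The exception is (A): adding an electron to As's half-filled 4p³ is unfavourable, so Ge (4p²) has the more exothermic EA.

(A)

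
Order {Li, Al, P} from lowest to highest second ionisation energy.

Al, P, Li

The second ionization energy removes an electron from the +1 ion. For each element: Li⁺ is the bare [He] core; Al⁺ still has 2 valence electrons; P⁺ still has 4 valence electrons.
Core electrons are held far more tightly than valence electrons, so Li tops the IE_2 order.
Valence configurations: Al⁺ [Ne]3s², P⁺ [Ne]3s²3p².
Tabulated IE_2 (kJ/mol): Li 7298, Al 1817, P 1907.
So the second ionization energies run Al < P < Li.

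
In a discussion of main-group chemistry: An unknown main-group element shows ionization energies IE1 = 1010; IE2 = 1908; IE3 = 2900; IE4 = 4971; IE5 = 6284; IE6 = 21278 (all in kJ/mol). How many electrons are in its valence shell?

Look for the largest jump between consecutive ionization energies: IE6/IE5 ≈ 3.4, far larger than any earlier ratio.
That jump marks the point where a core electron is being removed. So the atom has 5 valence electrons.

5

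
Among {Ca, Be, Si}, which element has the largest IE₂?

After 1 electron has been removed, what remains? Ca⁺ still has 1 valence electron; Be⁺ still has 1 valence electron; Si⁺ still has 3 valence electrons.
All are still removing valence electrons, so compare the +1 ions as you would atoms: IE_2 generally rises across a period (higher Z_eff) and falls down a group (larger shell), subject to the usual subshell exceptions.
Valence configurations: Ca⁺ [Ar]4s¹, Be⁺ [He]2s¹, Si⁺ [Ne]3s²3p¹.
The numbers (kJ/mol): Ca 1145, Be 1757, Si 1577.
Hence IE_2: Ca < Si < Be.

Be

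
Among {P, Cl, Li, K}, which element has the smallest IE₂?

P

IE_2 is the cost of taking one more electron from the +1 cation: P⁺ still has 4 valence electrons; Cl⁺ still has 6 valence electrons; Li⁺ is the bare [He] core; K⁺ is the bare [Ar] core.
Breaking into a closed-shell core is much more expensive than removing a leftover valence electron — K and Li have the largest IE_2 here.
Valence configurations: P⁺ [Ne]3s²3p², Cl⁺ [Ne]3s²3p⁴.
Approximate IE_2 values (kJ/mol): P 1907, Cl 2298, Li 7298, K 3052.
Hence IE_2: P < Cl < K < Li.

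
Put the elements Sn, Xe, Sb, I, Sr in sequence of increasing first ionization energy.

Sr is in period 5, group 2; Sn is in period 5, group 14; Sb is in period 5, group 15; I is in period 5, group 17; Xe is in period 5, group 18.
Removing the outermost electron gets harder across a period and easier down a group.
All lie in period 5, so first ionization energy increases left to right.
So from lowest to highest: Sr < Sn < Sb < I < Xe.

Sr < Sn < Sb < I < Xe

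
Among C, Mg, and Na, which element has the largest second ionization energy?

The second ionization energy removes an electron from the +1 ion. For each element: C⁺ still has 3 valence electrons; Mg⁺ still has 1 valence electron; Na⁺ is the bare [Ne] core.
Breaking into a closed-shell core is much more expensive than removing a leftover valence electron — Na has the largest IE_2 here.
Valence configurations: C⁺ [He]2s²2p¹, Mg⁺ [Ne]3s¹.
Tabulated IE_2 (kJ/mol): C 2353, Mg 1451, Na 4562.
So the second ionization energies run Mg < C < Na.

Na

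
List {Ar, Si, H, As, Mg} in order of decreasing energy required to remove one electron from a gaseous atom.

H is in period 1, group 1; Mg is in period 3, group 2; Si is in period 3, group 14; Ar is in period 3, group 18; As is in period 4, group 15.
First ionization energy rises across a period (greater Z_eff holds electrons more tightly) and falls down a group (valence electrons are farther from the nucleus).
Neither a single period nor a single group — weigh both effects.
Si > Mg: both are in period 3; the period trend gives Si the larger value.
As > Si: period and group pull opposite ways; the across-period shift dominates (947 vs 786 kJ/mol).
H > As: period and group pull opposite ways; the down-group shift dominates (1312 vs 947 kJ/mol).
Ar > H: the two effects oppose for this pair; the across-period effect wins (1521 vs 1312 kJ/mol).
Tabulated first ionization energy (kJ/mol): H 1312, Mg 738, Si 786, Ar 1521, As 947.
So from highest to lowest: Ar > H > As > Si > Mg.

Ar > H > As > Si > Mg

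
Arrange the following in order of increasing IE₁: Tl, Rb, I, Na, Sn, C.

Rb < Na < Tl < Sn < I < C

First ionization energy rises across a period (greater Z_eff holds electrons more tightly) and falls down a group (valence electrons are farther from the nucleus).
These span different periods and groups, so the two trends combine.
Na > Rb: Na sits above Rb in group 1, so the down-group effect alone puts Na higher.
Tl > Na: period and group pull opposite ways; the across-period shift dominates (589 vs 496 kJ/mol).
Sn > Tl: both effects reinforce here, so Sn is clearly the higher of the two.
I > Sn: I lies to the right of Sn in period 5, so the across-period effect alone puts I higher.
C > I: period and group pull opposite ways; the down-group shift dominates (1086 vs 1008 kJ/mol).
Tabulated first ionization energy (kJ/mol): C 1086, Na 496, Rb 403, Sn 709, I 1008, Tl 589.
So from lowest to highest: Rb < Na < Tl < Sn < I < C.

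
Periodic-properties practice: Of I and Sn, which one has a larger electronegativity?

Atoms toward the upper right of the periodic table pull bonding electrons most strongly.
All lie in period 5, so electronegativity increases left to right.
So I has the larger electronegativity (I > Sn).

I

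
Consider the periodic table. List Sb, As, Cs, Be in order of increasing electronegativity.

Cs < Be < Sb < As

Be is in period 2, group 2; As is in period 4, group 15; Sb is in period 5, group 15; Cs is in period 6, group 1.
Atoms toward the upper right of the periodic table pull bonding electrons most strongly.
These span different periods and groups, so the two trends combine.
Be > Cs: relative to Cs, both the across-period and down-group shifts push Be's electronegativity up.
Sb > Be: the two effects oppose for this pair; the across-period effect wins (2.05 vs 1.57).
As > Sb: As sits above Sb in group 15, so the down-group effect alone puts As higher.
Tabulated electronegativity (Pauling): Be 1.57, As 2.18, Sb 2.05, Cs 0.79.
So from lowest to highest: Cs < Be < Sb < As.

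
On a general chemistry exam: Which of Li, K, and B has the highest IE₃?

Li

IE_3 is the cost of taking one more electron from the +2 cation: Li²⁺ is already 1 electron into the core; K²⁺ is already 1 electron into the core; B²⁺ still has 1 valence electron.
Pulling an electron out of a noble-gas core costs far more than removing a remaining valence electron, so K and Li sit at the high end of IE_3.
The numbers (kJ/mol): Li 11815, K 4420, B 3660.
So the third ionization energies run B < K < Li.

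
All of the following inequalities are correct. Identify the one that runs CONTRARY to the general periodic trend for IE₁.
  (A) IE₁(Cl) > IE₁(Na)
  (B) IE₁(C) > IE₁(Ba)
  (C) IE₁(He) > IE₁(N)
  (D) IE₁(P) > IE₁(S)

The general trend: IE₁ increases across a period and decreases down a group.
(A) Cl (period 3, group 17) vs Na (period 3, group 1): the stated order agrees with the simple trend.
(B) C (period 2, group 14) vs Ba (period 6, group 2): the stated order agrees with the simple trend.
(C) He (period 1, group 18) vs N (period 2, group 15): the stated order agrees with the simple trend.
(D) P (period 3, group 15) vs S (period 3, group 16): the stated order contradicts the simple trend.
The exception is (D): S (3p⁴) ionizes more easily than half-filled P (3p³) because the paired 3p electron in S is pushed out by e⁻–e⁻ repulsion.

(D)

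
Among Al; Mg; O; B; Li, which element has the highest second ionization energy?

The second ionization energy removes an electron from the +1 ion. For each element: Al⁺ still has 2 valence electrons; Mg⁺ still has 1 valence electron; O⁺ still has 5 valence electrons; B⁺ still has 2 valence electrons; Li⁺ is the bare [He] core.
Pulling an electron out of a noble-gas core costs far more than removing a remaining valence electron, so Li sits at the high end of IE_2.
Valence configurations: Al⁺ [Ne]3s², Mg⁺ [Ne]3s¹, O⁺ [He]2s²2p³, B⁺ [He]2s².
The numbers (kJ/mol): Al 1817, Mg 1451, O 3388, B 2427, Li 7298.
Hence IE_2: Mg < Al < B < O < Li.

Li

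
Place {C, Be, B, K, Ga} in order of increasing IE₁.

Be is in period 2, group 2; B is in period 2, group 13; C is in period 2, group 14; K is in period 4, group 1; Ga is in period 4, group 13.
IE₁ increases left→right with effective nuclear charge and decreases top→bottom as the valence shell moves farther out.
Neither a single period nor a single group — weigh both effects.
Ga > K: both are in period 4; the period trend gives Ga the larger value.
B > Ga: B sits above Ga in group 13, so the down-group effect alone puts B higher.
Be > B: this pair runs against the simple trend — see the exception note.
C > Be: C lies to the right of Be in period 2, so the across-period effect alone puts C higher.
Note the exception: Be has a higher first ionization energy than B, contrary to the simple trend — removing B's lone 2p electron is easier than breaking Be's filled 2s².
Approximate values (kJ/mol): Be 900, B 801, C 1086, K 419, Ga 579.
So from lowest to highest: K < Ga < B < Be < C.

K < Ga < B < Be < C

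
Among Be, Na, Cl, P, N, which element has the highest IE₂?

IE_2 is the cost of taking one more electron from the +1 cation: Be⁺ still has 1 valence electron; Na⁺ is the bare [Ne] core; Cl⁺ still has 6 valence electrons; P⁺ still has 4 valence electrons; N⁺ still has 4 valence electrons.
Pulling an electron out of a noble-gas core costs far more than removing a remaining valence electron, so Na sits at the high end of IE_2.
Valence configurations: Be⁺ [He]2s¹, Cl⁺ [Ne]3s²3p⁴, P⁺ [Ne]3s²3p², N⁺ [He]2s²2p².
The numbers (kJ/mol): Be 1757, Na 4562, Cl 2298, P 1907, N 2856.
Hence IE_2: Be < P < Cl < N < Na.

Na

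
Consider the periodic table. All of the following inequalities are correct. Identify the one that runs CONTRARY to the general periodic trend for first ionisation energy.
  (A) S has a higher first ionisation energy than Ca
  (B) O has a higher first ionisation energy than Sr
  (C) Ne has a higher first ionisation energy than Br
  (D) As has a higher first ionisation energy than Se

(D)

The general trend: first ionisation energy increases across a period and decreases down a group.
(A) S (period 3, group 16) vs Ca (period 4, group 2): the stated order agrees with the simple trend.
(B) O (period 2, group 16) vs Sr (period 5, group 2): the stated order agrees with the simple trend.
(C) Ne (period 2, group 18) vs Br (period 4, group 17): the stated order agrees with the simple trend.
(D) As (period 4, group 15) vs Se (period 4, group 16): the stated order contradicts the simple trend.
The exception is (D): Se (4p⁴) ionizes more easily than half-filled As (4p³).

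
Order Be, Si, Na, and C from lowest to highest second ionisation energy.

Consider each +1 ion: Be⁺ still has 1 valence electron; Si⁺ still has 3 valence electrons; Na⁺ is the bare [Ne] core; C⁺ still has 3 valence electrons.
Breaking into a closed-shell core is much more expensive than removing a leftover valence electron — Na has the largest IE_2 here.
Valence configurations: Be⁺ [He]2s¹, Si⁺ [Ne]3s²3p¹, C⁺ [He]2s²2p¹.
Approximate IE_2 values (kJ/mol): Be 1757, Si 1577, Na 4562, C 2353.
Putting it together, IE_2: Si < Be < C < Na.

Si, Be, C, Na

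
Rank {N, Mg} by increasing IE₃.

N < Mg

IE_3 is the cost of taking one more electron from the +2 cation: N²⁺ still has 3 valence electrons; Mg²⁺ is the bare [Ne] core.
Pulling an electron out of a noble-gas core costs far more than removing a remaining valence electron, so Mg sits at the high end of IE_3.
The numbers (kJ/mol): N 4578, Mg 7733.
So the third ionization energies run N < Mg.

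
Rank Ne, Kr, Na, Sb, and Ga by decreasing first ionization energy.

Ne > Kr > Sb > Ga > Na

IE₁ increases left→right with effective nuclear charge and decreases top→bottom as the valence shell moves farther out.
Neither a single period nor a single group — weigh both effects.
Ga > Na: the two effects oppose for this pair; the across-period effect wins (579 vs 496 kJ/mol).
Sb > Ga: the two effects oppose for this pair; the across-period effect wins (831 vs 579 kJ/mol).
Kr > Sb: relative to Sb, both the across-period and down-group shifts push Kr's first ionization energy up.
Ne > Kr: Ne sits above Kr in group 18, so the down-group effect alone puts Ne higher.
For reference (kJ/mol): Ne 2081, Na 496, Ga 579, Kr 1351, Sb 831.
So from highest to lowest: Ne > Kr > Sb > Ga > Na.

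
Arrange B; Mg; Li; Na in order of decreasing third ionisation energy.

Li > Mg > Na > B

Consider each +2 ion: B²⁺ still has 1 valence electron; Mg²⁺ is the bare [Ne] core; Li²⁺ is already 1 electron into the core; Na²⁺ is already 1 electron into the core.
Pulling an electron out of a noble-gas core costs far more than removing a remaining valence electron, so Na, Mg and Li sit at the high end of IE_3.
The numbers (kJ/mol): B 3660, Mg 7733, Li 11815, Na 6910.
Putting it together, IE_3: B < Na < Mg < Li.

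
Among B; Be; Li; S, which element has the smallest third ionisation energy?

S

IE_3 is the cost of taking one more electron from the +2 cation: B²⁺ still has 1 valence electron; Be²⁺ is the bare [He] core; Li²⁺ is already 1 electron into the core; S²⁺ still has 4 valence electrons.
Pulling an electron out of a noble-gas core costs far more than removing a remaining valence electron, so Li and Be sit at the high end of IE_3.
Valence configurations: B²⁺ [He]2s¹, S²⁺ [Ne]3s²3p².
The numbers (kJ/mol): B 3660, Be 14849, Li 11815, S 3357.
Overall IE_3 order: S < B < Li < Be.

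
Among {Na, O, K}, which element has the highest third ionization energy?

Na

After 2 electrons have been removed, what remains? Na²⁺ is already 1 electron into the core; O²⁺ still has 4 valence electrons; K²⁺ is already 1 electron into the core.
Usually core removal costs more than valence removal, but here the competition is close: a tightly held n=2 valence electron can cost more to remove than an n=3 core electron, so the actual values have to decide it.
The numbers (kJ/mol): Na 6910, O 5300, K 4420.
Hence IE_3: K < O < Na.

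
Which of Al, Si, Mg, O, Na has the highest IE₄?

Al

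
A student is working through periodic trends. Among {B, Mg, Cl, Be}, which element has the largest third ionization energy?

Be

IE_3 is the cost of taking one more electron from the +2 cation: B²⁺ still has 1 valence electron; Mg²⁺ is the bare [Ne] core; Cl²⁺ still has 5 valence electrons; Be²⁺ is the bare [He] core.
Breaking into a closed-shell core is much more expensive than removing a leftover valence electron — Mg and Be have the largest IE_3 here.
Valence configurations: B²⁺ [He]2s¹, Cl²⁺ [Ne]3s²3p³.
Approximate IE_3 values (kJ/mol): B 3660, Mg 7733, Cl 3822, Be 14849.
Hence IE_3: B < Cl < Mg < Be.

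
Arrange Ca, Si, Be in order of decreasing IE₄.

The fourth ionization energy removes an electron from the +3 ion. For each element: Ca³⁺ is already 1 electron into the core; Si³⁺ still has 1 valence electron; Be³⁺ is already 1 electron into the core.
Core electrons are held far more tightly than valence electrons, so Ca and Be top the IE_4 order.
Approximate IE_4 values (kJ/mol): Ca 6491, Si 4356, Be 21007.
Overall IE_4 order: Si < Ca < Be.

Be, Ca, Si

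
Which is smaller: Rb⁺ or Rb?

Forming Rb⁺ removes 1 electron from Rb. Fewer electrons for the same nuclear charge means less shielding and a higher Z_eff on the remaining electrons, and for main-group metals the entire outer shell is lost.
A cation is smaller than its parent atom: Rb⁺ < Rb.

Rb⁺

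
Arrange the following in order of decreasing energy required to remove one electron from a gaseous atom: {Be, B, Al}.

Be > B > Al

Be is in period 2, group 2; B is in period 2, group 13; Al is in period 3, group 13.
Across a period the outer electron is held more tightly (higher IE₁); down a group it sits in a higher shell, more shielded, and comes off more easily.
Neither a single period nor a single group — weigh both effects.
B > Al: B sits above Al in group 13, so the down-group effect alone puts B higher.
Be > B: this pair runs against the simple trend — see the exception note.
Note the exception: Be has a higher first ionization energy than B, contrary to the simple trend — removing B's lone 2p electron is easier than breaking Be's filled 2s².
Tabulated first ionization energy (kJ/mol): Be 900, B 801, Al 578.
So from highest to lowest: Be > B > Al.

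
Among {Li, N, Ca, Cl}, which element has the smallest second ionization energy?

Ca

IE_2 is the cost of taking one more electron from the +1 cation: Li⁺ is the bare [He] core; N⁺ still has 4 valence electrons; Ca⁺ still has 1 valence electron; Cl⁺ still has 6 valence electrons.
Core electrons are held far more tightly than valence electrons, so Li tops the IE_2 order.
Valence configurations: N⁺ [He]2s²2p², Ca⁺ [Ar]4s¹, Cl⁺ [Ne]3s²3p⁴.
Approximate IE_2 values (kJ/mol): Li 7298, N 2856, Ca 1145, Cl 2298.
Putting it together, IE_2: Ca < Cl < N < Li.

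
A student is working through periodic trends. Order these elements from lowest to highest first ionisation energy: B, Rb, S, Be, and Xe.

Rb < B < Be < S < Xe

Removing the outermost electron gets harder across a period and easier down a group.
These span different periods and groups, so the two trends combine.
B > Rb: both effects reinforce here, so B is clearly the higher of the two.
Be > B: this pair runs against the simple trend — see the exception note.
S > Be: the two effects oppose for this pair; the across-period effect wins (1000 vs 900 kJ/mol).
Xe > S: the two effects oppose for this pair; the across-period effect wins (1170 vs 1000 kJ/mol).
Note the exception: Be has a higher first ionization energy than B, contrary to the simple trend — removing B's lone 2p electron is easier than breaking Be's filled 2s².
Approximate values (kJ/mol): Be 900, B 801, S 1000, Rb 403, Xe 1170.
So from lowest to highest: Rb < B < Be < S < Xe.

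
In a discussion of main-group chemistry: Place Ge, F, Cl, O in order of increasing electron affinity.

Ge < O < F < Cl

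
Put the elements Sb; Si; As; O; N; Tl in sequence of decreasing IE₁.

N, O, As, Sb, Si, Tl

N is in period 2, group 15; O is in period 2, group 16; Si is in period 3, group 14; As is in period 4, group 15; Sb is in period 5, group 15; Tl is in period 6, group 13.
First ionization energy rises across a period (greater Z_eff holds electrons more tightly) and falls down a group (valence electrons are farther from the nucleus).
Here both period and group differ, so the two effects have to be weighed against each other.
Si > Tl: both effects reinforce here, so Si is clearly the higher of the two.
Sb > Si: the two effects oppose for this pair; the across-period effect wins (831 vs 786 kJ/mol).
As > Sb: they share group 15; the group trend gives As the larger value.
O > As: both effects reinforce here, so O is clearly the higher of the two.
N > O: this pair runs against the simple trend — see the exception note.
Note the exception: N has a higher first ionization energy than O, contrary to the simple trend — pairing an electron in O's 2p⁴ costs repulsion energy, so O ionizes more easily than half-filled N (2p³).
Tabulated first ionization energy (kJ/mol): N 1402, O 1314, Si 786, As 947, Sb 831, Tl 589.
So from highest to lowest: N > O > As > Sb > Si > Tl.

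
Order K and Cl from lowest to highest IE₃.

The third ionization energy removes an electron from the +2 ion. For each element: K²⁺ is already 1 electron into the core; Cl²⁺ still has 5 valence electrons.
Pulling an electron out of a noble-gas core costs far more than removing a remaining valence electron, so K sits at the high end of IE_3.
The numbers (kJ/mol): K 4420, Cl 3822.
So the third ionization energies run Cl < K.

Cl < K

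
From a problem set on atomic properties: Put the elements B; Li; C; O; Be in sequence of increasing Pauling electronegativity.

Li is in period 2, group 1; Be is in period 2, group 2; B is in period 2, group 13; C is in period 2, group 14; O is in period 2, group 16.
EN rises left→right (higher Z_eff, smaller atoms) and falls top→bottom (larger, more shielded atoms).
All lie in period 2, so electronegativity increases left to right.
So from lowest to highest: Li < Be < B < C < O.

Li, Be, B, C, O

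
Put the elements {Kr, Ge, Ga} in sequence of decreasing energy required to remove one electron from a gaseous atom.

Kr, Ge, Ga

Ga is in period 4, group 13; Ge is in period 4, group 14; Kr is in period 4, group 18.
Removing the outermost electron gets harder across a period and easier down a group.
All lie in period 4, so first ionization energy increases left to right.
So from highest to lowest: Kr > Ge > Ga.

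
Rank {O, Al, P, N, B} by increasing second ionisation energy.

Al < P < B < N < O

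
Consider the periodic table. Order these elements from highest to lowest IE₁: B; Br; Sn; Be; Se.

Removing the outermost electron gets harder across a period and easier down a group.
Neither a single period nor a single group — weigh both effects.
B > Sn: the two effects oppose for this pair; the down-group effect wins (801 vs 709 kJ/mol).
Be > B: this pair runs against the simple trend — see the exception note.
Se > Be: the two effects oppose for this pair; the across-period effect wins (941 vs 900 kJ/mol).
Br > Se: Br lies to the right of Se in period 4, so the across-period effect alone puts Br higher.
Note the exception: Be has a higher first ionization energy than B, contrary to the simple trend — removing B's lone 2p electron is easier than breaking Be's filled 2s².
Tabulated first ionization energy (kJ/mol): Be 900, B 801, Se 941, Br 1140, Sn 709.
So from highest to lowest: Br > Se > Be > B > Sn.

Br, Se, Be, B, Sn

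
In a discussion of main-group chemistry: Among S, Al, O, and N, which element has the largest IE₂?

Consider each +1 ion: S⁺ still has 5 valence electrons; Al⁺ still has 2 valence electrons; O⁺ still has 5 valence electrons; N⁺ still has 4 valence electrons.
All are still removing valence electrons, so compare the +1 ions as you would atoms: IE_2 generally rises across a period (higher Z_eff) and falls down a group (larger shell), subject to the usual subshell exceptions.
Valence configurations: S⁺ [Ne]3s²3p³, Al⁺ [Ne]3s², O⁺ [He]2s²2p³, N⁺ [He]2s²2p².
The numbers (kJ/mol): S 2252, Al 1817, O 3388, N 2856.
Hence IE_2: Al < S < N < O.

O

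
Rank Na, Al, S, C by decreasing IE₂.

Na > C > S > Al

IE_2 is the cost of taking one more electron from the +1 cation: Na⁺ is the bare [Ne] core; Al⁺ still has 2 valence electrons; S⁺ still has 5 valence electrons; C⁺ still has 3 valence electrons.
Core electrons are held far more tightly than valence electrons, so Na tops the IE_2 order.
Valence configurations: Al⁺ [Ne]3s², S⁺ [Ne]3s²3p³, C⁺ [He]2s²2p¹.
The numbers (kJ/mol): Na 4562, Al 1817, S 2252, C 2353.
Hence IE_2: Al < S < C < Na.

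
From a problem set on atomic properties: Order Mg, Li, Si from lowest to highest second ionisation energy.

Mg < Si < Li

The second ionization energy removes an electron from the +1 ion. For each element: Mg⁺ still has 1 valence electron; Li⁺ is the bare [He] core; Si⁺ still has 3 valence electrons.
Pulling an electron out of a noble-gas core costs far more than removing a remaining valence electron, so Li sits at the high end of IE_2.
Valence configurations: Mg⁺ [Ne]3s¹, Si⁺ [Ne]3s²3p¹.
Approximate IE_2 values (kJ/mol): Mg 1451, Li 7298, Si 1577.
Hence IE_2: Mg < Si < Li.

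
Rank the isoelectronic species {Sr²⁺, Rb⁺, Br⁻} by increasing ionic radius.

Sr²⁺, Rb⁺, Br⁻

All of these have 36 electrons, so size is governed by nuclear charge alone: the more protons, the stronger the pull on the same electron cloud, and the smaller the ion.
Nuclear charges: Sr²⁺ (Z=38), Rb⁺ (Z=37), Br⁻ (Z=35).
Smallest to largest: Sr²⁺ < Rb⁺ < Br⁻.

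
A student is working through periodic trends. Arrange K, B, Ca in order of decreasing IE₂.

After 1 electron has been removed, what remains? K⁺ is the bare [Ar] core; B⁺ still has 2 valence electrons; Ca⁺ still has 1 valence electron.
Core electrons are held far more tightly than valence electrons, so K tops the IE_2 order.
Valence configurations: B⁺ [He]2s², Ca⁺ [Ar]4s¹.
The numbers (kJ/mol): K 3052, B 2427, Ca 1145.
Hence IE_2: Ca < B < K.

K, B, Ca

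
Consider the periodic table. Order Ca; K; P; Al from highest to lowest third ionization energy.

Ca > K > P > Al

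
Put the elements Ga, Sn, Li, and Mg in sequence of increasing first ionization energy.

Li is in period 2, group 1; Mg is in period 3, group 2; Ga is in period 4, group 13; Sn is in period 5, group 14.
Removing the outermost electron gets harder across a period and easier down a group.
A diagonal step moves right (one effect) and down (the opposite effect) at once.
Ga > Li: period and group pull opposite ways; the across-period shift dominates (579 vs 520 kJ/mol).
Sn > Ga: the two effects oppose for this pair; the across-period effect wins (709 vs 579 kJ/mol).
Mg > Sn: the two effects oppose for this pair; the down-group effect wins (738 vs 709 kJ/mol).
For reference (kJ/mol): Li 520, Mg 738, Ga 579, Sn 709.
So from lowest to highest: Li < Ga < Sn < Mg.

Li < Ga < Sn < Mg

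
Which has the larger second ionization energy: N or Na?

The second ionization energy removes an electron from the +1 ion. For each element: N⁺ still has 4 valence electrons; Na⁺ is the bare [Ne] core.
Breaking into a closed-shell core is much more expensive than removing a leftover valence electron — Na has the largest IE_2 here.
The numbers (kJ/mol): N 2856, Na 4562.
Putting it together, IE_2: N < Na.

Na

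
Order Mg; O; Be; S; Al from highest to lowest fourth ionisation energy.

Be > Al > Mg > O > S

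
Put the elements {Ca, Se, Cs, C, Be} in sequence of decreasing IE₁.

C, Se, Be, Ca, Cs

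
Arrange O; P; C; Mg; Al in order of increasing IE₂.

The second ionization energy removes an electron from the +1 ion. For each element: O⁺ still has 5 valence electrons; P⁺ still has 4 valence electrons; C⁺ still has 3 valence electrons; Mg⁺ still has 1 valence electron; Al⁺ still has 2 valence electrons.
All are still removing valence electrons, so compare the +1 ions as you would atoms: IE_2 generally rises across a period (higher Z_eff) and falls down a group (larger shell), subject to the usual subshell exceptions.
Valence configurations: O⁺ [He]2s²2p³, P⁺ [Ne]3s²3p², C⁺ [He]2s²2p¹, Mg⁺ [Ne]3s¹, Al⁺ [Ne]3s².
Approximate IE_2 values (kJ/mol): O 3388, P 1907, C 2353, Mg 1451, Al 1817.
Putting it together, IE_2: Mg < Al < P < C < O.

Mg < Al < P < C < O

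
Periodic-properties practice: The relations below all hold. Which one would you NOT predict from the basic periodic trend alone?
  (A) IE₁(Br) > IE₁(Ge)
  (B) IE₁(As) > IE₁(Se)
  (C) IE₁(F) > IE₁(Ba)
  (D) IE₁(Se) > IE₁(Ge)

(B)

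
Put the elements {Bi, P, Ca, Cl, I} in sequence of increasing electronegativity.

P is in period 3, group 15; Cl is in period 3, group 17; Ca is in period 4, group 2; I is in period 5, group 17; Bi is in period 6, group 15.
EN rises left→right (higher Z_eff, smaller atoms) and falls top→bottom (larger, more shielded atoms).
Neither a single period nor a single group — weigh both effects.
Bi > Ca: period and group pull opposite ways; the across-period shift dominates (2.02 vs 1.00).
P > Bi: they share group 15; the group trend gives P the larger value.
I > P: period and group pull opposite ways; the across-period shift dominates (2.66 vs 2.19).
Cl > I: they share group 17; the group trend gives Cl the larger value.
Approximate values (Pauling): P 2.19, Cl 3.16, Ca 1.00, I 2.66, Bi 2.02.
So from lowest to highest: Ca < Bi < P < I < Cl.

Ca < Bi < P < I < Cl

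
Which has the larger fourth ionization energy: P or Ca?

Ca

Consider each +3 ion: P³⁺ still has 2 valence electrons; Ca³⁺ is already 1 electron into the core.
Pulling an electron out of a noble-gas core costs far more than removing a remaining valence electron, so Ca sits at the high end of IE_4.
The numbers (kJ/mol): P 4964, Ca 6491.
Hence IE_4: P < Ca.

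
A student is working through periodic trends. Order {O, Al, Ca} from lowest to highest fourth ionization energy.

Ca < O < Al

Consider each +3 ion: O³⁺ still has 3 valence electrons; Al³⁺ is the bare [Ne] core; Ca³⁺ is already 1 electron into the core.
Usually core removal costs more than valence removal, but here the competition is close: a tightly held n=2 valence electron can cost more to remove than an n=3 core electron, so the actual values have to decide it.
Approximate IE_4 values (kJ/mol): O 7469, Al 11577, Ca 6491.
So the fourth ionization energies run Ca < O < Al.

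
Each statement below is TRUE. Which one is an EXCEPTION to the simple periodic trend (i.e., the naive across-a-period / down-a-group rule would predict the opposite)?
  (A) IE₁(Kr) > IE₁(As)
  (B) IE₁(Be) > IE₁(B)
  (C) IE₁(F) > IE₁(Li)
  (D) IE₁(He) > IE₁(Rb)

The general trend: first ionization energy increases across a period and decreases down a group.
(A) Kr (period 4, group 18) vs As (period 4, group 15): the stated order agrees with the simple trend.
(B) Be (period 2, group 2) vs B (period 2, group 13): the stated order contradicts the simple trend.
(C) F (period 2, group 17) vs Li (period 2, group 1): the stated order agrees with the simple trend.
(D) He (period 1, group 18) vs Rb (period 5, group 1): the stated order agrees with the simple trend.
The exception is (B): removing B's lone 2p electron is easier than breaking Be's filled 2s².

(B)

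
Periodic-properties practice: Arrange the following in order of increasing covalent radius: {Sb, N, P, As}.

N < P < As < Sb

Moving right in a period, electrons are added to the same shell under a stronger nuclear pull, so atoms get smaller; moving down, a new shell is opened and atoms get larger.
All are in group 15, so atomic radius increases down the group.
So from smallest to largest: N < P < As < Sb.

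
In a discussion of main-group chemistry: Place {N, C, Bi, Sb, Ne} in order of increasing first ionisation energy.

Bi < Sb < C < N < Ne

Removing the outermost electron gets harder across a period and easier down a group.
Here both period and group differ, so the two effects have to be weighed against each other.
Sb > Bi: they share group 15; the group trend gives Sb the larger value.
C > Sb: period and group pull opposite ways; the down-group shift dominates (1086 vs 831 kJ/mol).
N > C: both are in period 2; the period trend gives N the larger value.
Ne > N: Ne lies to the right of N in period 2, so the across-period effect alone puts Ne higher.
Approximate values (kJ/mol): C 1086, N 1402, Ne 2081, Sb 831, Bi 703.
So from lowest to highest: Bi < Sb < C < N < Ne.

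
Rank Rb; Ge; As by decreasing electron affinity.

Ge is in period 4, group 14; As is in period 4, group 15; Rb is in period 5, group 1.
Electron affinity generally becomes more exothermic across a period toward the halogens and less exothermic down a group.
These span different periods and groups, so the two trends combine.
As > Rb: relative to Rb, both the across-period and down-group shifts push As's electron affinity up.
Ge > As: this pair runs against the simple trend — see the exception note.
Note the exception: Ge has a higher electron affinity than As, contrary to the simple trend — adding an electron to As's half-filled 4p³ is unfavourable, so Ge (4p²) has the more exothermic EA.
Tabulated electron affinity (kJ/mol): Ge 119, As 78, Rb 47.
So from highest to lowest: Ge > As > Rb.

Ge, As, Rb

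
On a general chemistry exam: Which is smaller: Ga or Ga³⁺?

Forming Ga³⁺ removes 3 electrons from Ga. Fewer electrons for the same nuclear charge means less shielding and a higher Z_eff on the remaining electrons, and for main-group metals the entire outer shell is lost.
A cation is smaller than its parent atom: Ga³⁺ < Ga.

Ga³⁺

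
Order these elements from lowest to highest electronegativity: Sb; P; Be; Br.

Be is in period 2, group 2; P is in period 3, group 15; Br is in period 4, group 17; Sb is in period 5, group 15.
Smaller atoms with higher effective nuclear charge are more electronegative.
These span different periods and groups, so the two trends combine.
Sb > Be: period and group pull opposite ways; the across-period shift dominates (2.05 vs 1.57).
P > Sb: P sits above Sb in group 15, so the down-group effect alone puts P higher.
Br > P: period and group pull opposite ways; the across-period shift dominates (2.96 vs 2.19).
Tabulated electronegativity (Pauling): Be 1.57, P 2.19, Br 2.96, Sb 2.05.
So from lowest to highest: Be < Sb < P < Br.

Be < Sb < P < Br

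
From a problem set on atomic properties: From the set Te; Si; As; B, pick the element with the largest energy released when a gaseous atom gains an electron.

Te

B is in period 2, group 13; Si is in period 3, group 14; As is in period 4, group 15; Te is in period 5, group 16.
Adding an electron releases more energy for atoms nearer the top right (short of the noble gases).
These sit on a diagonal, where the across-period and down-group effects partly cancel.
As > B: period and group pull opposite ways; the across-period shift dominates (78 vs 27 kJ/mol).
Si > As: the two effects oppose for this pair; the down-group effect wins (134 vs 78 kJ/mol).
Te > Si: the two effects oppose for this pair; the across-period effect wins (190 vs 134 kJ/mol).
Tabulated electron affinity (kJ/mol): B 27, Si 134, As 78, Te 190.
The largest energy released when a gaseous atom gains an electron among these belongs to Te.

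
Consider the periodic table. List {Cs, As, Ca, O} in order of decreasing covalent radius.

Cs > Ca > As > O

O is in period 2, group 16; Ca is in period 4, group 2; As is in period 4, group 15; Cs is in period 6, group 1.
Atomic radius shrinks across a period as nuclear charge pulls the same shell inward, and grows down a group as new shells are added.
Here both period and group differ, so the two effects have to be weighed against each other.
As > O: both effects reinforce here, so As is clearly the larger of the two.
Ca > As: both are in period 4; the period trend gives Ca the larger value.
Cs > Ca: relative to Ca, both the across-period and down-group shifts push Cs's atomic radius up.
For reference (pm): O 63, Ca 171, As 121, Cs 232.
So from largest to smallest: Cs > Ca > As > O.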